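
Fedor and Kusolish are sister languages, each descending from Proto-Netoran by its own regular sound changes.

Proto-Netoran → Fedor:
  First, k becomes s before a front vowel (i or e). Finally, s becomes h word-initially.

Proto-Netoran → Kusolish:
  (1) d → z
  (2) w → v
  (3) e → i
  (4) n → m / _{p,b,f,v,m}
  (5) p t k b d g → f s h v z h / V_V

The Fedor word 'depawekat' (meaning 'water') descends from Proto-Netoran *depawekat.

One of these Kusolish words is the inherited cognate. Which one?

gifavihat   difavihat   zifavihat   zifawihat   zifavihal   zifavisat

Kusolish: *depawekat > zepawekat > zepavekat > zipavikat > zifavihat  (by unconditioned shift, unconditioned shift, vowel merger, intervocalic lenition)
Only 'zifavihat' matches the regular Kusolish development of *depawekat.

zifavihat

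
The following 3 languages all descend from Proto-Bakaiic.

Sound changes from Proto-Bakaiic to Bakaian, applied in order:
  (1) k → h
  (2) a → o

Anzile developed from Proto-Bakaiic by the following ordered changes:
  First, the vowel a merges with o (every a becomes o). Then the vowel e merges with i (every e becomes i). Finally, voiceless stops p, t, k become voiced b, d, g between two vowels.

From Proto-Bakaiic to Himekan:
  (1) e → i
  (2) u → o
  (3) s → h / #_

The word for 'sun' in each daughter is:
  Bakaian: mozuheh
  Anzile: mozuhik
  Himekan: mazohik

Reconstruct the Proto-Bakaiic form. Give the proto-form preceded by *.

Position 2: Bakaian has o, Anzile has o, Himekan has a. Himekan preserves a here (none of its changes turn any other segment into a), so the proto-segment is *a.
Position 4: Bakaian has u, Anzile has u, Himekan has o. Bakaian preserves u here (none of its changes turn any other segment into u), so the proto-segment is *u.
Position 6: Bakaian has e, Anzile has i, Himekan has i. Bakaian preserves e here (none of its changes turn any other segment into e), so the proto-segment is *e.
Continuing position by position gives *mazuhek; check it forward:
Bakaian: *mazuhek > mazuheh > mozuheh  (by unconditioned shift, vowel merger)
Anzile: start from *mazuhek.
  rule 1 (vowel merger): mazuhek → mozuhek
  rule 2 (vowel merger): mozuhek → mozuhik
  rule 3: no change — mozuhik
  ⇒ Anzile mozuhik
Himekan: *mazuhek > mazuhik > mazohik  (by vowel merger, vowel merger)
*mazuhek is the unique common source.

*mazuhek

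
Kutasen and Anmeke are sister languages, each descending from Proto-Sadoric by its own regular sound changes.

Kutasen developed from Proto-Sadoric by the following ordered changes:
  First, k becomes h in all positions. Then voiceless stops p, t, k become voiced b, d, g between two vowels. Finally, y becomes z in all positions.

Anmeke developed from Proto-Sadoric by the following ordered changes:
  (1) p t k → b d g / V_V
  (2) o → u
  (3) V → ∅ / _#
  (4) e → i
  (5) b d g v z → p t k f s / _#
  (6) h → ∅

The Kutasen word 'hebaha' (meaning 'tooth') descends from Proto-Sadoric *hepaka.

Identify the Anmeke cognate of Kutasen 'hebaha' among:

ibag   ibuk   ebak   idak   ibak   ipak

Anmeke: *hepaka > hebaga > hebag > hibag > hibak > ibak  (by intervocalic voicing, apocope, vowel merger, final devoicing, h-loss)
The other candidates each miss or misapply at least one Anmeke change.

ibak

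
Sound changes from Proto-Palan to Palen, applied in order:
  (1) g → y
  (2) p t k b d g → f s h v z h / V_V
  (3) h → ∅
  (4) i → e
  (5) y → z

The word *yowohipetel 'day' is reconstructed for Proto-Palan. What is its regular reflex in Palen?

zowoefesel

Palen: start from *yowohipetel.
  rule 1: no change — yowohipetel
  rule 2 (intervocalic lenition): yowohipetel → yowohifesel
  rule 3 (h-loss): yowohifesel → yowoifesel
  rule 4 (vowel merger): yowoifesel → yowoefesel
  rule 5 (unconditioned shift): yowoefesel → zowoefesel
  ⇒ Palen zowoefesel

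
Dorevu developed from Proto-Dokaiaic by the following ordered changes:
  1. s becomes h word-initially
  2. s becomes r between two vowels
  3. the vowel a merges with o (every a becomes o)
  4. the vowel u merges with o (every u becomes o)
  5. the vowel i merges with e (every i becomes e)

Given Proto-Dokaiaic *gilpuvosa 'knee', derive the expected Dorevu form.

Dorevu: *gilpuvosa > gilpuvora > gilpuvoro > gilpovoro > gelpovoro  (by rhotacism, vowel merger, vowel merger, vowel merger)

gelpovoro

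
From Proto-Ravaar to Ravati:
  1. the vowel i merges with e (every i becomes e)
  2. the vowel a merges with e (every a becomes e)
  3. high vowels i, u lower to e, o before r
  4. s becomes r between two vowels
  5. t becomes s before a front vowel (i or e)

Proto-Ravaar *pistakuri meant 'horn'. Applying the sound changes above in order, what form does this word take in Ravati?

Ravati: start from *pistakuri.
  rule 1 (vowel merger): pistakuri → pestakure
  rule 2 (vowel merger): pestakure → pestekure
  rule 3 (pre-rhotic lowering): pestekure → pestekore
  rule 4: no change — pestekore
  rule 5 (palatalisation): pestekore → pessekore
  ⇒ Ravati pessekore

pessekore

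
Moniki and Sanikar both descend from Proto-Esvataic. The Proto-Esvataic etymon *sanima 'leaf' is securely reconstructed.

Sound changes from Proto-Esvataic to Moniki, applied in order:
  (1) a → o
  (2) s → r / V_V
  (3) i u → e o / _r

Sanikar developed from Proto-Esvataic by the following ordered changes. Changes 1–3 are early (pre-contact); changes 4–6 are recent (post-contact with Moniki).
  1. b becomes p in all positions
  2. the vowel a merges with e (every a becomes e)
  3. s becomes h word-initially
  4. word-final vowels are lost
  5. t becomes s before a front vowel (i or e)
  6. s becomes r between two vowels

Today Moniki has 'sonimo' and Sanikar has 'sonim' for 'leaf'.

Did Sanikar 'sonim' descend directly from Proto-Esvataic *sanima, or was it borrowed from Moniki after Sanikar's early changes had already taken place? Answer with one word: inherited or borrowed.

If inherited, *sanima would pass through all of Sanikar's changes:
Sanikar: *sanima > senime > henime > henim  (by vowel merger, debuccalisation, apocope)
If borrowed from Moniki 'sonimo' after the early changes, it would undergo only the recent ones:
  rule 4 (apocope): sonimo → sonim
  rule 5 (palatalisation): no change (sonim)
  rule 6 (rhotacism): no change (sonim)
  ⇒ as a loan: sonim
Sanikar 'sonim' matches the loan outcome 'sonim', not the inherited 'henim' — it skipped the early Sanikar changes, so it was borrowed from Moniki.

borrowed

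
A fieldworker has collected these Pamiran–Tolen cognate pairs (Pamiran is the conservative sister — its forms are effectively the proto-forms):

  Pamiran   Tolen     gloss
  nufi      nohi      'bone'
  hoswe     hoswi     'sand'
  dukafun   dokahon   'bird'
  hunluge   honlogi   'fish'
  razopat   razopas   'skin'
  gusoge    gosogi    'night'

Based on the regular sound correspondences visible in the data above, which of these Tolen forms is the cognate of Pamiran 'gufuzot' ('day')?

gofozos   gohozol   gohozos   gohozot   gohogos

nufi ~ nohi — Pamiran u corresponds to Tolen o after a consonant, before a labial obstruent.
dukafun ~ dokahon — Pamiran f corresponds to Tolen h between vowels (before a back vowel).
dukafun ~ dokahon, hunluge ~ honlogi — Pamiran u corresponds to Tolen o after a consonant, before a consonant other than r, m, n, p, b, f, v.
razopat ~ razopas — Pamiran t corresponds to Tolen s word-finally.
Applying these to Pamiran 'gufuzot':
  gufuzot → gofuzot   (u→o after a consonant, before a labial obstruent)
  gofuzot → gohuzot   (f→h between vowels (before a back vowel))
  gohuzot → gohozot   (u→o after a consonant, before a consonant other than r, m, n, p, b, f, v)
  gohozot → gohozos   (t→s word-finally)
So the Tolen cognate is 'gohozos'.

gohozos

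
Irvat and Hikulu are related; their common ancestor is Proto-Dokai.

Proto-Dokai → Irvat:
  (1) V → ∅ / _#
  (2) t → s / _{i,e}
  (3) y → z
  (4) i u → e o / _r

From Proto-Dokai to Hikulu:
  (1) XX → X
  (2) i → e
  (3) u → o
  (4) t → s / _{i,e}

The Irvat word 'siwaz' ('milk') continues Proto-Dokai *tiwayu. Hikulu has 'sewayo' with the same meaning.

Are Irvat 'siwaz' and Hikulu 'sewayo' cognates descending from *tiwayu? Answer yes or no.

yes

Derive the expected Hikulu reflex of *tiwayu:
Hikulu: start from *tiwayu.
  rule 1: no change — tiwayu
  rule 2 (vowel merger): tiwayu → tewayu
  rule 3 (vowel merger): tewayu → tewayo
  rule 4 (palatalisation): tewayo → sewayo
  ⇒ Hikulu sewayo
Hikulu 'sewayo' matches the regular reflex exactly, so the pair is cognate.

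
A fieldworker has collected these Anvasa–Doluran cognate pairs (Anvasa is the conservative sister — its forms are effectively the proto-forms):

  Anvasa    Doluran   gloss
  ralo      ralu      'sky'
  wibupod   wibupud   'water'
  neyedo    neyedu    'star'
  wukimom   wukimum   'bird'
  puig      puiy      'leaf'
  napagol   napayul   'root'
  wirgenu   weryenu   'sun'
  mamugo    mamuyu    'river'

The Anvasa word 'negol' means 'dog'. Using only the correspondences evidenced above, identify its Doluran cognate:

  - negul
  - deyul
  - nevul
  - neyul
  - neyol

napagol ~ napayul, mamugo ~ mamuyu — Anvasa g corresponds to Doluran y between vowels (before a back vowel).
wibupod ~ wibupud, napagol ~ napayul — Anvasa o corresponds to Doluran u after a consonant, before a consonant other than r, m, n, p, b, f, v.
Applying these to Anvasa 'negol':
  negol → neyol   (g→y between vowels (before a back vowel))
  neyol → neyul   (o→u after a consonant, before a consonant other than r, m, n, p, b, f, v)
So the Doluran cognate is 'neyul'.

neyul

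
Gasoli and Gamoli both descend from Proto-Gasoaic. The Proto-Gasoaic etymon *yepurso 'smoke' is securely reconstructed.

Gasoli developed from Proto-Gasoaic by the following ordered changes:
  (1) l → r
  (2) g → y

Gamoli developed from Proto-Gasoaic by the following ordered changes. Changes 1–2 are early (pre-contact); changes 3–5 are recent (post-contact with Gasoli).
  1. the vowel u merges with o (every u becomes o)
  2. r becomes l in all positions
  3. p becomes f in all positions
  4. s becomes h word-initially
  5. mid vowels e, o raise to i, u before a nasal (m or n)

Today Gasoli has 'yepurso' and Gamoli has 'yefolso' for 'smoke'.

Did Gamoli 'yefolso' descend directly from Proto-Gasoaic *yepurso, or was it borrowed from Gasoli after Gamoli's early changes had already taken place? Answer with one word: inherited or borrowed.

If inherited, *yepurso would pass through all of Gamoli's changes:
Gamoli: *yepurso
  yepurso → yeporso   [vowel merger]
  yeporso → yepolso   [unconditioned shift]
  yepolso → yefolso   [unconditioned shift]
  yefolso (rule 4 does not apply)
  yefolso (rule 5 does not apply)
  giving Gamoli yefolso.
If borrowed from Gasoli 'yepurso' after the early changes, it would undergo only the recent ones:
  rule 3 (unconditioned shift): yepurso → yefurso
  rule 4 (debuccalisation): no change (yefurso)
  rule 5 (pre-nasal raising): no change (yefurso)
  ⇒ as a loan: yefurso
Gamoli 'yefolso' matches the inherited outcome exactly, so it is an inherited cognate, not a loan.

inherited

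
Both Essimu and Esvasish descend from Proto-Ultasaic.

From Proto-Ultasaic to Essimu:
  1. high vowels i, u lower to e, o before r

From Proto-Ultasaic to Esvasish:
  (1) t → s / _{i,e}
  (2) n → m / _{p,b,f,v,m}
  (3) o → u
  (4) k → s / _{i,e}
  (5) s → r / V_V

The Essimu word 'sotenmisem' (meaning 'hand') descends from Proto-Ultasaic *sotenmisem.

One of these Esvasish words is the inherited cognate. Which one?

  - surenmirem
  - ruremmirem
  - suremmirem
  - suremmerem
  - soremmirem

Esvasish: *sotenmisem > sosenmisem > sosemmisem > susemmisem > suremmirem  (by palatalisation, nasal place assimilation, vowel merger, rhotacism)
The other candidates each miss or misapply at least one Esvasish change.

suremmirem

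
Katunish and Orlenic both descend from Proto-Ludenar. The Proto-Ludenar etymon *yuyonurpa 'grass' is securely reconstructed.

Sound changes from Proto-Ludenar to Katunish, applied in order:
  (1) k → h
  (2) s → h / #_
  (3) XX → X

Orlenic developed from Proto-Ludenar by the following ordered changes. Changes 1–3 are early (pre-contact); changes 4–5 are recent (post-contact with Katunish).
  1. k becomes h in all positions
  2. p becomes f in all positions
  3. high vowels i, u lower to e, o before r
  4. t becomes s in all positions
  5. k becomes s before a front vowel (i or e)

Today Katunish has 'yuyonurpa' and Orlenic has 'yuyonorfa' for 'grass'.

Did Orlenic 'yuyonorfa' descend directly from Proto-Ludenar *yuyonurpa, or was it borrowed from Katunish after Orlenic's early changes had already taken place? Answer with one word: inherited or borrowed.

If inherited, *yuyonurpa would pass through all of Orlenic's changes:
Orlenic: start from *yuyonurpa.
  rule 1: no change — yuyonurpa
  rule 2 (unconditioned shift): yuyonurpa → yuyonurfa
  rule 3 (pre-rhotic lowering): yuyonurfa → yuyonorfa
  rule 4: no change — yuyonorfa
  rule 5: no change — yuyonorfa
  ⇒ Orlenic yuyonorfa
If borrowed from Katunish 'yuyonurpa' after the early changes, it would undergo only the recent ones:
  rule 4 (unconditioned shift): no change (yuyonurpa)
  rule 5 (palatalisation): no change (yuyonurpa)
  ⇒ as a loan: yuyonurpa
Orlenic 'yuyonorfa' matches the inherited outcome exactly, so it is an inherited cognate, not a loan.

inherited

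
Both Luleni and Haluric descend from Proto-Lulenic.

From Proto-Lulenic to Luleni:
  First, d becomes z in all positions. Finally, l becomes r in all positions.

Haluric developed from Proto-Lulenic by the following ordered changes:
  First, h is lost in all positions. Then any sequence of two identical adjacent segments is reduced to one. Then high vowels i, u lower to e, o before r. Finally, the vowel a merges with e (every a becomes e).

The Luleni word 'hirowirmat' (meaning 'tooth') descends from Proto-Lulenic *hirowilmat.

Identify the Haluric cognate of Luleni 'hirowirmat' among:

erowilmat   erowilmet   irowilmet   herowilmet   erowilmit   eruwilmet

erowilmet

Haluric: *hirowilmat > irowilmat > erowilmat > erowilmet  (by h-loss, pre-rhotic lowering, vowel merger)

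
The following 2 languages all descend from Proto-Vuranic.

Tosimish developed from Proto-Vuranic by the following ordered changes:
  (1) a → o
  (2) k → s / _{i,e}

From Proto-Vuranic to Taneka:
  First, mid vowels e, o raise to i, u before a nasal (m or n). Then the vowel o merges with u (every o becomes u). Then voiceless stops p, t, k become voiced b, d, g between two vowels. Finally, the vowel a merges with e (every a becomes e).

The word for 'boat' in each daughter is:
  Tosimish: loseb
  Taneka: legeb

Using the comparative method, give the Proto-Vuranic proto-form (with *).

Position 2: Tosimish has o, Taneka has e. Taking the neighbouring segments as reconstructed: Tosimish o could go back to *a or *o; Taneka e could go back to *a or *e — the one source consistent with every daughter is *a.
Position 3: Tosimish has s, Taneka has g. Taking the neighbouring segments as reconstructed: Tosimish s could go back to *k or *s; Taneka g could go back to *k or *g — the one source consistent with every daughter is *k.
The remaining positions agree across the daughters. Check the candidate against every language:
Tosimish: *lakeb
  lakeb → lokeb   [vowel merger]
  lokeb → loseb   [palatalisation]
  giving Tosimish loseb.
Taneka: *lakeb > lageb > legeb  (by intervocalic voicing, vowel merger)
*lakeb is the unique common source.

*lakeb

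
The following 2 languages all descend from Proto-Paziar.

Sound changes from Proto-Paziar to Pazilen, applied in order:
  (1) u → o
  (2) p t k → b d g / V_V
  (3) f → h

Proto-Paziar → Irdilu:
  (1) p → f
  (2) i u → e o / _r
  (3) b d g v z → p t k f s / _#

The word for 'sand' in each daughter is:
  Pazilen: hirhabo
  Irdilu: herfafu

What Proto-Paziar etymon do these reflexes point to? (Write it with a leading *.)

*hirfapu

Position 7: Pazilen has o, Irdilu has u. Irdilu preserves u here (none of its changes turn any other segment into u), so the proto-segment is *u.
Position 2: Pazilen has i, Irdilu has e. Pazilen preserves i here (none of its changes turn any other segment into i), so the proto-segment is *i.
Continuing position by position gives *hirfapu; check it forward:
Pazilen: *hirfapu > hirfapo > hirfabo > hirhabo  (by vowel merger, intervocalic voicing, unconditioned shift)
Irdilu: start from *hirfapu.
  rule 1 (unconditioned shift): hirfapu → hirfafu
  rule 2 (pre-rhotic lowering): hirfafu → herfafu
  rule 3: no change — herfafu
  ⇒ Irdilu herfafu
Only *hirfapu yields all of Pazilen hirhabo, Irdilu herfafu.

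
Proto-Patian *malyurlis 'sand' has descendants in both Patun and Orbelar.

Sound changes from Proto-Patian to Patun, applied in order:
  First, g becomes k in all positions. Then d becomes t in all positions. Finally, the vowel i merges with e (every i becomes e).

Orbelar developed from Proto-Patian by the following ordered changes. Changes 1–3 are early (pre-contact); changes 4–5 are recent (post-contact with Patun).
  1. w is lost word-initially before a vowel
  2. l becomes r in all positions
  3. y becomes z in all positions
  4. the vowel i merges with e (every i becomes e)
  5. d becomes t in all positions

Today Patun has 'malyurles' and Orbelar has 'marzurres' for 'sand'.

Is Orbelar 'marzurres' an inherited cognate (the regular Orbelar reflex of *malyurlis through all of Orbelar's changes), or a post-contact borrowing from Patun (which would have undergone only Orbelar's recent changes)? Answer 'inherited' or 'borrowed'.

If inherited, *malyurlis would pass through all of Orbelar's changes:
Orbelar: *malyurlis > maryurris > marzurris > marzurres  (by unconditioned shift, unconditioned shift, vowel merger)
If borrowed from Patun 'malyurles' after the early changes, it would undergo only the recent ones:
  rule 4 (vowel merger): no change (malyurles)
  rule 5 (unconditioned shift): no change (malyurles)
  ⇒ as a loan: malyurles
Orbelar 'marzurres' matches the inherited outcome exactly, so it is an inherited cognate, not a loan.

inherited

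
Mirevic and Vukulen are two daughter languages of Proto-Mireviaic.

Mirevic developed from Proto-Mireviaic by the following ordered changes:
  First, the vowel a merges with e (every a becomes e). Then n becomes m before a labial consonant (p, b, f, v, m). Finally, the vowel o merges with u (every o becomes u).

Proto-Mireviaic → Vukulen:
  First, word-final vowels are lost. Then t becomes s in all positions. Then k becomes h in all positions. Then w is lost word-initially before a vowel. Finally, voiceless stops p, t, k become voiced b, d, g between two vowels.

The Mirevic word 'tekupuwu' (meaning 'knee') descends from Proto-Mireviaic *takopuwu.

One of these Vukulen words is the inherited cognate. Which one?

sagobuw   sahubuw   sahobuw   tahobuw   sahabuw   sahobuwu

sahobuw

Vukulen: *takopuwu > takopuw > sakopuw > sahopuw > sahobuw  (by apocope, unconditioned shift, unconditioned shift, intervocalic voicing)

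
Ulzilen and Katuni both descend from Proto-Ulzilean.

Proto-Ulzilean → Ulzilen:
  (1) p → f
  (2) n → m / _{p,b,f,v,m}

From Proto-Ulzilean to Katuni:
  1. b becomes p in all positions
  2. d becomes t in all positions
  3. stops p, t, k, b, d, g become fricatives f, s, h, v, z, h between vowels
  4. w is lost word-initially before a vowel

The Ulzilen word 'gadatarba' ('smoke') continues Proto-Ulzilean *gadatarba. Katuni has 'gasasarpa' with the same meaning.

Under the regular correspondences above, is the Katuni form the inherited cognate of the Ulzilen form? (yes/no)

Derive the expected Katuni reflex of *gadatarba:
Katuni: start from *gadatarba.
  rule 1 (unconditioned shift): gadatarba → gadatarpa
  rule 2 (unconditioned shift): gadatarpa → gatatarpa
  rule 3 (intervocalic lenition): gatatarpa → gasasarpa
  rule 4: no change — gasasarpa
  ⇒ Katuni gasasarpa
Katuni 'gasasarpa' matches the regular reflex exactly, so the pair is cognate.

yes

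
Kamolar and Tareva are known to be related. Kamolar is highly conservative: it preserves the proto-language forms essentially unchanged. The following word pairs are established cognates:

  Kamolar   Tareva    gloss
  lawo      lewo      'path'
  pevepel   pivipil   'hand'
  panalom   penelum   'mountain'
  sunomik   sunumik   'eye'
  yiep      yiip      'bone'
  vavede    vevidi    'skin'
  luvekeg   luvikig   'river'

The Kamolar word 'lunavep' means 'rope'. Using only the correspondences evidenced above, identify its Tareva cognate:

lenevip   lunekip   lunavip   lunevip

vavede ~ vevidi — Kamolar a corresponds to Tareva e after a consonant, before a labial obstruent.
pevepel ~ pivipil — Kamolar e corresponds to Tareva i after a consonant, before a labial obstruent.
Applying these to Kamolar 'lunavep':
  lunavep → lunevep   (a→e after a consonant, before a labial obstruent)
  lunevep → lunevip   (e→i after a consonant, before a labial obstruent)
So the Tareva cognate is 'lunevip'.

lunevip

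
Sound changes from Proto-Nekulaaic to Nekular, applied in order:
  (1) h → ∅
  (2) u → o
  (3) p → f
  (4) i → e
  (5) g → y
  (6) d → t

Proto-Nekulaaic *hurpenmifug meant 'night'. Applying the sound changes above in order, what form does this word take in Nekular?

Nekular: *hurpenmifug
  hurpenmifug → urpenmifug   [h-loss]
  urpenmifug → orpenmifog   [vowel merger]
  orpenmifog → orfenmifog   [unconditioned shift]
  orfenmifog → orfenmefog   [vowel merger]
  orfenmefog → orfenmefoy   [unconditioned shift]
  orfenmefoy (rule 6 does not apply)
  giving Nekular orfenmefoy.

orfenmefoy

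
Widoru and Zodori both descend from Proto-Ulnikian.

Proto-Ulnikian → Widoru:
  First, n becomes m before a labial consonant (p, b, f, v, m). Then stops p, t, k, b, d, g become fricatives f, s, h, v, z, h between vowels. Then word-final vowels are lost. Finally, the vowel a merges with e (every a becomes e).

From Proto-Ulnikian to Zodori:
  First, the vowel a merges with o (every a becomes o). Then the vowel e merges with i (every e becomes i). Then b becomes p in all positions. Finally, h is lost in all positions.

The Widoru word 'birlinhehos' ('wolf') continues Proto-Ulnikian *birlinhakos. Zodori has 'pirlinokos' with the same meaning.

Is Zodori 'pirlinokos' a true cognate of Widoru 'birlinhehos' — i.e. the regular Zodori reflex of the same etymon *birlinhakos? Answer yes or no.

Derive the expected Zodori reflex of *birlinhakos:
Zodori: *birlinhakos > birlinhokos > pirlinhokos > pirlinokos  (by vowel merger, unconditioned shift, h-loss)
Zodori 'pirlinokos' matches the regular reflex exactly, so the pair is cognate.

yes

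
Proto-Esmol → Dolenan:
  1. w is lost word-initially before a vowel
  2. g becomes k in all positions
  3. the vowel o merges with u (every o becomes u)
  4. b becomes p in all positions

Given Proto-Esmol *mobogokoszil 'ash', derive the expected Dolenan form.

Dolenan: *mobogokoszil > mobokokoszil > mubukukuszil > mupukukuszil  (by unconditioned shift, vowel merger, unconditioned shift)

mupukukuszil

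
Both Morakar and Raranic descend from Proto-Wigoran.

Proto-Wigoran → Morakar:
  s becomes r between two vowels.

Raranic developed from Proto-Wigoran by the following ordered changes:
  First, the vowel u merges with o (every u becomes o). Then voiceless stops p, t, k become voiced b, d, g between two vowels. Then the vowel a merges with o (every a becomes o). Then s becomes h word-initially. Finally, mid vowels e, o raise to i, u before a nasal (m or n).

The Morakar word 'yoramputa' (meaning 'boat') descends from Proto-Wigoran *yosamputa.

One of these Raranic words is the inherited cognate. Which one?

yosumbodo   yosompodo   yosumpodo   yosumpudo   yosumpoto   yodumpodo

Raranic: *yosamputa > yosampota > yosampoda > yosompodo > yosumpodo  (by vowel merger, intervocalic voicing, vowel merger, pre-nasal raising)

yosumpodo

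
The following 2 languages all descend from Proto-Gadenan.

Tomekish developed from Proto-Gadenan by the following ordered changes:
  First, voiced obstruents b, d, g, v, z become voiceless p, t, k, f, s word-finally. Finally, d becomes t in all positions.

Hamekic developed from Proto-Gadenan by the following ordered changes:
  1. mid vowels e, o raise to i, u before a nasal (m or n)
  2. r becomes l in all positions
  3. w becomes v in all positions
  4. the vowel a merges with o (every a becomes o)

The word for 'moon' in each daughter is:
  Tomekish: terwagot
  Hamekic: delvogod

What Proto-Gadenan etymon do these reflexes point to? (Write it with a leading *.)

Position 8: Tomekish has t, Hamekic has d. Hamekic preserves d here (none of its changes turn any other segment into d), so the proto-segment is *d.
Position 5: Tomekish has a, Hamekic has o. Tomekish preserves a here (none of its changes turn any other segment into a), so the proto-segment is *a.
Position 4: Tomekish has w, Hamekic has v. Tomekish preserves w here (none of its changes turn any other segment into w), so the proto-segment is *w.
Verify the candidate proto-form against each daughter:
Tomekish: start from *derwagod.
  rule 1 (final devoicing): derwagod → derwagot
  rule 2 (unconditioned shift): derwagot → terwagot
  ⇒ Tomekish terwagot
Hamekic: start from *derwagod.
  rule 1: no change — derwagod
  rule 2 (unconditioned shift): derwagod → delwagod
  rule 3 (unconditioned shift): delwagod → delvagod
  rule 4 (vowel merger): delvagod → delvogod
  ⇒ Hamekic delvogod
*derwagod is the unique common source.

*derwagod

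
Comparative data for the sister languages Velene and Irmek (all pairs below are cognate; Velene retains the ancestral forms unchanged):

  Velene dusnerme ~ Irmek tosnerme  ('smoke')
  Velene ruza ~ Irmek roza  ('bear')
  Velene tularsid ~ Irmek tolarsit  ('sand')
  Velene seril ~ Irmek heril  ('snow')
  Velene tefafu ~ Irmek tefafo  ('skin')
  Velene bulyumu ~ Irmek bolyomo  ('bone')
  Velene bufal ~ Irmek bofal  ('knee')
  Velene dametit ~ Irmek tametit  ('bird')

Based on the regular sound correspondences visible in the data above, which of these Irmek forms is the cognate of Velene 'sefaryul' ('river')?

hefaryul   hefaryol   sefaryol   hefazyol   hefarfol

hefaryol

seril ~ heril — Velene s corresponds to Irmek h word-initially before a front vowel.
dusnerme ~ tosnerme, ruza ~ roza — Velene u corresponds to Irmek o after a consonant, before a consonant other than r, m, n, p, b, f, v.
Applying these to Velene 'sefaryul':
  sefaryul → hefaryul   (s→h word-initially before a front vowel)
  hefaryul → hefaryol   (u→o after a consonant, before a consonant other than r, m, n, p, b, f, v)
So the Irmek cognate is 'hefaryol'.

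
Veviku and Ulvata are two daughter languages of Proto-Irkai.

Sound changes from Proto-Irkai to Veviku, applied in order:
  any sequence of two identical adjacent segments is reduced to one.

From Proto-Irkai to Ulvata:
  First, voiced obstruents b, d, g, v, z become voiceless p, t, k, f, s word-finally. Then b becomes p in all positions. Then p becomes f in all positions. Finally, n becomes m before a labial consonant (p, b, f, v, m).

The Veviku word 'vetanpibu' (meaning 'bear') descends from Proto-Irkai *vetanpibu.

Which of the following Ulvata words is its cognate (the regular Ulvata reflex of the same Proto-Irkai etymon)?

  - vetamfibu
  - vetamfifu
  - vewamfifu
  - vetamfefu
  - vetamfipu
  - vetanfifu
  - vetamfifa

vetamfifu

Ulvata: start from *vetanpibu.
  rule 1: no change — vetanpibu
  rule 2 (unconditioned shift): vetanpibu → vetanpipu
  rule 3 (unconditioned shift): vetanpipu → vetanfifu
  rule 4 (nasal place assimilation): vetanfifu → vetamfifu
  ⇒ Ulvata vetamfifu
Among the options, 'vetamfifu' alone shows every Ulvata change applied in order.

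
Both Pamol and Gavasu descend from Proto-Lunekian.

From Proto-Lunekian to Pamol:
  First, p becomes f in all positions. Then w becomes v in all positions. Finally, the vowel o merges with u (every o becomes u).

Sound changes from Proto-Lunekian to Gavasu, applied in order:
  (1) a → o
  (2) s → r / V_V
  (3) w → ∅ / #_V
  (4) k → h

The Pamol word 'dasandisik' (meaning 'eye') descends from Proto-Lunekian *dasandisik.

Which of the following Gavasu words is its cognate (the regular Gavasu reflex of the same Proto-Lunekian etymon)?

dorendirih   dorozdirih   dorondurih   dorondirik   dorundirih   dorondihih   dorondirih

Gavasu: *dasandisik > dosondisik > dorondirik > dorondirih  (by vowel merger, rhotacism, unconditioned shift)
Only 'dorondirih' matches the regular Gavasu development of *dasandisik.

dorondirih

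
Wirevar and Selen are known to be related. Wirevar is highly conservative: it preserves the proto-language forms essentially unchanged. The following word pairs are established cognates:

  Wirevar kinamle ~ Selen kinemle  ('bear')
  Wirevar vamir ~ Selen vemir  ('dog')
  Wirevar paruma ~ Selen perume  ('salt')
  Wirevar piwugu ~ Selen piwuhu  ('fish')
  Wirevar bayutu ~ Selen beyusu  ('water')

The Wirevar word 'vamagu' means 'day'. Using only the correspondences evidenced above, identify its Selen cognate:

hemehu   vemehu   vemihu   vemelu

kinamle ~ kinemle, vamir ~ vemir — Wirevar a corresponds to Selen e after a consonant, before a nasal.
bayutu ~ beyusu — Wirevar a corresponds to Selen e after a consonant, before a consonant other than r, m, n, p, b, f, v.
piwugu ~ piwuhu — Wirevar g corresponds to Selen h between vowels (before a back vowel).
Applying these to Wirevar 'vamagu':
  vamagu → vemagu   (a→e after a consonant, before a nasal)
  vemagu → vemegu   (a→e after a consonant, before a consonant other than r, m, n, p, b, f, v)
  vemegu → vemehu   (g→h between vowels (before a back vowel))
So the Selen cognate is 'vemehu'.

vemehu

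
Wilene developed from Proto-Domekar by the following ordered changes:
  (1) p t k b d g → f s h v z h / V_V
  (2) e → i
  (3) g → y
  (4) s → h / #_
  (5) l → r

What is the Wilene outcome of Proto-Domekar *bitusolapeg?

Wilene: *bitusolapeg
  bitusolapeg → bisusolafeg   [intervocalic lenition]
  bisusolafeg → bisusolafig   [vowel merger]
  bisusolafig → bisusolafiy   [unconditioned shift]
  bisusolafiy (rule 4 does not apply)
  bisusolafiy → bisusorafiy   [unconditioned shift]
  giving Wilene bisusorafiy.

bisusorafiy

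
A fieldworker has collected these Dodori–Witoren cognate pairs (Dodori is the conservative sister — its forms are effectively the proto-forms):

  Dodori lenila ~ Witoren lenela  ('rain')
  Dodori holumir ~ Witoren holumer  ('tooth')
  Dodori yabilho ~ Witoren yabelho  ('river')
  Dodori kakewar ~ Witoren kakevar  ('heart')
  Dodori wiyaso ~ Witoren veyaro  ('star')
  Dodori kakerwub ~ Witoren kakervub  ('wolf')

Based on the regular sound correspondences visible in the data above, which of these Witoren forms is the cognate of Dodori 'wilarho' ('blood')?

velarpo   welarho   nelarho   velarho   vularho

wiyaso ~ veyaro — Dodori w corresponds to Witoren v word-initially before a front vowel.
lenila ~ lenela, yabilho ~ yabelho — Dodori i corresponds to Witoren e after a consonant, before a consonant other than r, m, n, p, b, f, v.
Applying these to Dodori 'wilarho':
  wilarho → vilarho   (w→v word-initially before a front vowel)
  vilarho → velarho   (i→e after a consonant, before a consonant other than r, m, n, p, b, f, v)
So the Witoren cognate is 'velarho'.

velarho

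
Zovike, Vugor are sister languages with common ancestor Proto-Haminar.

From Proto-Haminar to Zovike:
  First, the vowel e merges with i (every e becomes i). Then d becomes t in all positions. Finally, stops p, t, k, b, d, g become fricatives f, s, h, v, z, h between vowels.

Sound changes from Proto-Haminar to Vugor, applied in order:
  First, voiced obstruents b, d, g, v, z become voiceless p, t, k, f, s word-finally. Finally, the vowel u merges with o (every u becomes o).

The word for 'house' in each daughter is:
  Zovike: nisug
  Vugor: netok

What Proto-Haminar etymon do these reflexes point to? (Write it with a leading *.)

*netug

Position 3: Zovike has s, Vugor has t. Taking the neighbouring segments as reconstructed: Zovike s could go back to *t or *d or *s; Vugor t can only go back to *t — the one source consistent with every daughter is *t.
Position 4: Zovike has u, Vugor has o. Zovike preserves u here (none of its changes turn any other segment into u), so the proto-segment is *u.
Continuing position by position gives *netug; check it forward:
Zovike: *netug
  netug → nitug   [vowel merger]
  nitug (rule 2 does not apply)
  nitug → nisug   [intervocalic lenition]
  giving Zovike nisug.
Vugor: start from *netug.
  rule 1 (final devoicing): netug → netuk
  rule 2 (vowel merger): netuk → netok
  ⇒ Vugor netok
Only *netug yields all of Zovike nisug, Vugor netok.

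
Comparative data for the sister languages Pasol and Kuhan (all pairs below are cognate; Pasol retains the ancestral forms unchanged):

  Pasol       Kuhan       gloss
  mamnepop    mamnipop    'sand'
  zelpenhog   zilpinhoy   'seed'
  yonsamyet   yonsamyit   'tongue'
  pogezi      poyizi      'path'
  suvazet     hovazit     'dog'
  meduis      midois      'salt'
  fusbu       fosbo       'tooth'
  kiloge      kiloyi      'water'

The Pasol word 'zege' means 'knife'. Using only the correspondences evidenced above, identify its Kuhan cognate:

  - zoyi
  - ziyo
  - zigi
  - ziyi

ziyi

zelpenhog ~ zilpinhoy, yonsamyet ~ yonsamyit — Pasol e corresponds to Kuhan i after a consonant, before a consonant other than r, m, n, p, b, f, v.
pogezi ~ poyizi, kiloge ~ kiloyi — Pasol g corresponds to Kuhan y between vowels (before a front vowel).
kiloge ~ kiloyi — Pasol e corresponds to Kuhan i word-finally.
Applying these to Pasol 'zege':
  zege → zige   (e→i after a consonant, before a consonant other than r, m, n, p, b, f, v)
  zige → ziye   (g→y between vowels (before a front vowel))
  ziye → ziyi   (e→i word-finally)
So the Kuhan cognate is 'ziyi'.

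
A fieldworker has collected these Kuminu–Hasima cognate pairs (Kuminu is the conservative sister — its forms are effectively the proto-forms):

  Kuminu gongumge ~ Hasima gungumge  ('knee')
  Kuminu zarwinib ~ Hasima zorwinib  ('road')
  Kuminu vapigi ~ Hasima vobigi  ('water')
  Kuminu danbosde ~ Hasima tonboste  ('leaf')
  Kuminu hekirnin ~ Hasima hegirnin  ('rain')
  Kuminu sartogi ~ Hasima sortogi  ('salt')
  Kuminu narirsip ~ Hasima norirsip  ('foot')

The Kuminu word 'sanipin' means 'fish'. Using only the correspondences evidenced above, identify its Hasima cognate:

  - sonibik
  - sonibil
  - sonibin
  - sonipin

sonibin

danbosde ~ tonboste — Kuminu a corresponds to Hasima o after a consonant, before a nasal.
vapigi ~ vobigi — Kuminu p corresponds to Hasima b between vowels (before a front vowel).
Applying these to Kuminu 'sanipin':
  sanipin → sonipin   (a→o after a consonant, before a nasal)
  sonipin → sonibin   (p→b between vowels (before a front vowel))
So the Hasima cognate is 'sonibin'.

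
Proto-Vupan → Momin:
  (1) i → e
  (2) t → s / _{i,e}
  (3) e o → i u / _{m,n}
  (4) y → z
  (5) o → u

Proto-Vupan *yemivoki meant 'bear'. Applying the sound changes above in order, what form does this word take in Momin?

Momin: *yemivoki
  yemivoki → yemevoke   [vowel merger]
  yemevoke (rule 2 does not apply)
  yemevoke → yimevoke   [pre-nasal raising]
  yimevoke → zimevoke   [unconditioned shift]
  zimevoke → zimevuke   [vowel merger]
  giving Momin zimevuke.

zimevuke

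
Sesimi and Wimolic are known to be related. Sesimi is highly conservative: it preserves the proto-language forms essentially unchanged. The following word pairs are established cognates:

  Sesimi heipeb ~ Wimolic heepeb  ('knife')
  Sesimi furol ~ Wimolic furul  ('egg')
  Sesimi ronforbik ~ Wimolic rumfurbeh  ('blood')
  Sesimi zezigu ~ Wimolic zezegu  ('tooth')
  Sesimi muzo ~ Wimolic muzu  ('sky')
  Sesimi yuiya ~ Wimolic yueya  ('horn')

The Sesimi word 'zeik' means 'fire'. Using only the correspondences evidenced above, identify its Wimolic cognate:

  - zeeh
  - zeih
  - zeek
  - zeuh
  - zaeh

yuiya ~ yueya — Sesimi i corresponds to Wimolic e after a vowel, before a consonant other than r, m, n, p, b, f, v.
ronforbik ~ rumfurbeh — Sesimi k corresponds to Wimolic h word-finally.
Applying these to Sesimi 'zeik':
  zeik → zeek   (i→e after a vowel, before a consonant other than r, m, n, p, b, f, v)
  zeek → zeeh   (k→h word-finally)
So the Wimolic cognate is 'zeeh'.

zeeh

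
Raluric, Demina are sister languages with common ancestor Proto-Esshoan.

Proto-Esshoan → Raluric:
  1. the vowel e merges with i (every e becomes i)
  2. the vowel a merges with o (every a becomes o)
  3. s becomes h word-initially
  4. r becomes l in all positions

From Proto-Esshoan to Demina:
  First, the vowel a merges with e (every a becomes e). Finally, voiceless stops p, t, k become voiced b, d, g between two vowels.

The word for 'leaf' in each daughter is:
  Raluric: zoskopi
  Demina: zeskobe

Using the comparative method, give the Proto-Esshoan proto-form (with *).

Position 6: Raluric has p, Demina has b. Raluric preserves p here (none of its changes turn any other segment into p), so the proto-segment is *p.
Position 2: Raluric has o, Demina has e. Taking the neighbouring segments as reconstructed: Raluric o could go back to *a or *o; Demina e could go back to *a or *e — the one source consistent with every daughter is *a.
Position 7: Raluric has i, Demina has e. Taking the neighbouring segments as reconstructed: Raluric i could go back to *e or *i; Demina e could go back to *a or *e — the one source consistent with every daughter is *e.
Continuing position by position gives *zaskope; check it forward:
Raluric: start from *zaskope.
  rule 1 (vowel merger): zaskope → zaskopi
  rule 2 (vowel merger): zaskopi → zoskopi
  rule 3: no change — zoskopi
  rule 4: no change — zoskopi
  ⇒ Raluric zoskopi
Demina: *zaskope > zeskope > zeskobe  (by vowel merger, intervocalic voicing)
Only *zaskope yields all of Raluric zoskopi, Demina zeskobe.

*zaskope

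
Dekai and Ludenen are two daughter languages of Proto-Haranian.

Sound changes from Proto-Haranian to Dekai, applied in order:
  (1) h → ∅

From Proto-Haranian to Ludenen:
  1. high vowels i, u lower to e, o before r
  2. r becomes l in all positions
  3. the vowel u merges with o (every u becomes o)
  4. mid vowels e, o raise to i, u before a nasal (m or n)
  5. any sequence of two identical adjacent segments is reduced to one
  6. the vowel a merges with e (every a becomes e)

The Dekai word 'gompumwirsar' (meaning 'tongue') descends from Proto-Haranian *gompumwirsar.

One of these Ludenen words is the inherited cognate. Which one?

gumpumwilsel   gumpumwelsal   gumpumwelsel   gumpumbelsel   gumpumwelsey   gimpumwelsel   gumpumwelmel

gumpumwelsel

Ludenen: *gompumwirsar > gompumwersar > gompumwelsal > gompomwelsal > gumpumwelsal > gumpumwelsel  (by pre-rhotic lowering, unconditioned shift, vowel merger, pre-nasal raising, vowel merger)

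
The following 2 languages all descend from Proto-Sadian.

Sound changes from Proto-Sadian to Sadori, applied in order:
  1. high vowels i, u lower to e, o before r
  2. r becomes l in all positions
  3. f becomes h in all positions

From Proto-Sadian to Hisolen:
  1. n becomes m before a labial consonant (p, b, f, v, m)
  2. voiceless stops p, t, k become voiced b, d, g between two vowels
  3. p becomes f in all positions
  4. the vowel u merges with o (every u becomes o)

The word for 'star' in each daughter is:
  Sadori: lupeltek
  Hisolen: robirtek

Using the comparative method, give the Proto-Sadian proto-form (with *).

Position 4: Sadori has e, Hisolen has i. Hisolen preserves i here (none of its changes turn any other segment into i), so the proto-segment is *i.
Position 2: Sadori has u, Hisolen has o. Sadori preserves u here (none of its changes turn any other segment into u), so the proto-segment is *u.
Position 1: Sadori has l, Hisolen has r. Hisolen preserves r here (none of its changes turn any other segment into r), so the proto-segment is *r.
Continuing position by position gives *rupirtek; check it forward:
Sadori: *rupirtek
  rupirtek → rupertek   [pre-rhotic lowering]
  rupertek → lupeltek   [unconditioned shift]
  lupeltek (rule 3 does not apply)
  giving Sadori lupeltek.
Hisolen: start from *rupirtek.
  rule 1: no change — rupirtek
  rule 2 (intervocalic voicing): rupirtek → rubirtek
  rule 3: no change — rubirtek
  rule 4 (vowel merger): rubirtek → robirtek
  ⇒ Hisolen robirtek
Only *rupirtek yields all of Sadori lupeltek, Hisolen robirtek.

*rupirtek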